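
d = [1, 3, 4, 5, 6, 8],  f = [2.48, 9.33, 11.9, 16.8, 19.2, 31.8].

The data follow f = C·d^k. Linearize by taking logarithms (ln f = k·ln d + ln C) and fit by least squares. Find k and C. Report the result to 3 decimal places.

k = 1.193, C = 2.439

Let Y = ln f. Fitting Y = k·ln d + ln C by least squares:
Σln d = 7.9655, Σ(ln d)² = 13.2535, Σln f = 14.8538, Σln d·ln f = 22.9158.
Normal system: [[13.2535, 7.9655]; [7.9655, 6]]·[k, ln C]ᵀ = [22.9158, 14.8538]ᵀ.
Solving (det = 16.0713): k = 1.19318, ln C = 0.89157, so C = exp(0.89157) = 2.43896.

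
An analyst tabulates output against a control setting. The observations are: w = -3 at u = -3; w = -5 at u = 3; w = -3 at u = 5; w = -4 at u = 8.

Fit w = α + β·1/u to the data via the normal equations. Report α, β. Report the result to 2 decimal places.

The normal equations are: 4·α + (13/40)·β = -15;  (13/40)·α + (4001/14400)·β = -53/30.
Determinant 4·(4001/14400) − (13/40)² = 14483/14400.
α = ((-15)·(4001/14400) − (13/40)·(-53/30))/(14483/14400) = -51747/14483; β = (4·(-53/30) − (13/40)·(-15))/(14483/14400) = -31560/14483.

α = -3.57, β = -2.18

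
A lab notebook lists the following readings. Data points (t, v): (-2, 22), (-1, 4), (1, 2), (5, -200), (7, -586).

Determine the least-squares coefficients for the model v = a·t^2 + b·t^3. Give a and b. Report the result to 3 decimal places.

Compute the Gram sums: Σt^2·t^2 = 3044, Σt^2·t^3 = 19900, Σt^3·t^3 = 133340.
Moment sums: Σt^2·v = -33620, Σt^3·v = -226176.
Δ = 3044·133340 − 19900² = 9876960.
a = ((-33620)·133340 − 19900·(-226176))/9876960 = 225145/123462; b = (3044·(-226176) − 19900·(-33620))/9876960 = -1215109/617310.

a = 1.824, b = -1.968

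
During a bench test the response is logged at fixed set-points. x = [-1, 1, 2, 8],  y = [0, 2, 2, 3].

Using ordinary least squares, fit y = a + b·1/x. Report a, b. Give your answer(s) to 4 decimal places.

a = 1.5856, b = 1.0523

The normal system MᵀM·[a, b]ᵀ = Mᵀy is [[4, 5/8]; [5/8, 145/64]]·[a, b]ᵀ = [7, 27/8]ᵀ.
Determinant 4·(145/64) − (5/8)² = 555/64.
a = (7·(145/64) − (5/8)·(27/8))/(555/64) = 176/111; b = (4·(27/8) − (5/8)·7)/(555/64) = 584/555.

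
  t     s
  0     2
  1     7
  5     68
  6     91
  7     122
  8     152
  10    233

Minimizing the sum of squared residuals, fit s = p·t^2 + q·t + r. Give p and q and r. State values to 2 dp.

Setting ∂/∂p … = 0 gives: 18419·p + 2197·q + 275·r = 43989;  2197·p + 275·q + 37·r = 5293;  275·p + 37·q + 7·r = 675.
(Σt^2·t^2 = 18419, Σt^2·t = 2197, Σt^2 = 275, Σt·t = 275, Σt = 37, Σ1 = 7, Σt^2·s = 43989, Σt·s = 5293, Σs = 675.)
Inverting the 3×3 Gram matrix, [p, q, r]ᵀ = [92039/45672, 130511/45672, 4101/1903]ᵀ.

p = 2.02, q = 2.86, r = 2.16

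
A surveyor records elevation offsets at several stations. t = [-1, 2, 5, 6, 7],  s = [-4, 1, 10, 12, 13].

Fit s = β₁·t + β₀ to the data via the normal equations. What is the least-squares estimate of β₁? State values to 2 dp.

Sums needed: Σt·t = 115, Σt = 19, Σ1 = 5.
For Aᵀs: Σt·s = 219, Σs = 32.
AᵀA·[β₁, β₀]ᵀ = Aᵀs becomes [[115, 19]; [19, 5]]·[β₁, β₀]ᵀ = [219, 32]ᵀ.
Δ = 115·5 − 19² = 214.
β₁ = (219·5 − 19·32)/214 = 487/214; β₀ = (115·32 − 19·219)/214 = -481/214.

β₁ = 2.28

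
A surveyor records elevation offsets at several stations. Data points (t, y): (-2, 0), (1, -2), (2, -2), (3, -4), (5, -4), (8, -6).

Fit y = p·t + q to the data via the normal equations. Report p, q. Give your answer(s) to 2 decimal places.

Forming MᵀM = [[107, 17]; [17, 6]] and Mᵀy = [-86, -18]ᵀ gives MᵀM·[p, q]ᵀ = Mᵀy.
Δ = 107·6 − 17² = 353.
p = ((-86)·6 − 17·(-18))/353 = -210/353; q = (107·(-18) − 17·(-86))/353 = -464/353.

p = -0.59, q = -1.31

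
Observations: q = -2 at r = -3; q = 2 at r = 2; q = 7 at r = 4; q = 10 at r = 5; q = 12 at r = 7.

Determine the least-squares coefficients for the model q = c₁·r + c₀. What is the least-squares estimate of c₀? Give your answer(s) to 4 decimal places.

Entries of AᵀA: Σr·r = 103, Σr = 15, Σ1 = 5.
And Σr·q = 172, Σq = 29.
Normal equations: [[103, 15]; [15, 5]]·[c₁, c₀]ᵀ = [172, 29]ᵀ.
det = 103·5 − 15² = 290.
c₁ = (172·5 − 15·29)/290 = 85/58; c₀ = (103·29 − 15·172)/290 = 407/290.

c₀ = 1.4034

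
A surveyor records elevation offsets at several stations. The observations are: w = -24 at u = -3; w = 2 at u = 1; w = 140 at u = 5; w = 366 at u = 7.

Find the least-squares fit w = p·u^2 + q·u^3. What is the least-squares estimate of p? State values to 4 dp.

p = 0.4984

MᵀM·[p, q]ᵀ = Mᵀw reads: 3108·p + 19690·q = 21220;  19690·p + 134004·q = 143688.
(Σu^2·u^2 = 3108, Σu^2·u^3 = 19690, Σu^3·u^3 = 134004, Σu^2·w = 21220, Σu^3·w = 143688.)
Δ = 3108·134004 − 19690² = 28788332.
p = (21220·134004 − 19690·143688)/28788332 = 3587040/7197083; q = (3108·143688 − 19690·21220)/28788332 = 7190126/7197083.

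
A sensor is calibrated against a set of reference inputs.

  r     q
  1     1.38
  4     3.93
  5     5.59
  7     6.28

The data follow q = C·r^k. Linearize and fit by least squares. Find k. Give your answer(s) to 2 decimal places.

k = 0.80

Taking logs, ln q = k·ln r + ln C, so regress ln q on ln r.
Over the data: Σln r = 4.9416, Σ(ln r)² = 8.2987, Σln q = 5.2491, Σln r·ln q = 8.2425.
Normal system: [[8.2987, 4.9416]; [4.9416, 4]]·[k, ln C]ᵀ = [8.2425, 5.2491]ᵀ.
Δ = 8.2987·4 − (4.9416)² = 8.7748; k = (8.2425·4 − 4.9416·5.2491)/8.7748 = 0.80126, ln C = (8.2987·5.2491 − 4.9416·8.2425)/8.7748 = 0.32238.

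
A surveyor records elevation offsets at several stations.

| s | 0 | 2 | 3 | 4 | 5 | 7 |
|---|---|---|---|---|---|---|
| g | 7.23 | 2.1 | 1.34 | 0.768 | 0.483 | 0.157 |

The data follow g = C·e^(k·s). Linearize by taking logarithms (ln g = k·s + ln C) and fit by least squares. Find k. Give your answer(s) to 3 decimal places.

k = -0.539

Linearized form: ln g = k·s + ln C. From the 6 transformed points,
Σs = 21.0000, Σ(s)² = 103.0000, Σln g = 0.1696, Σs·ln g = -15.2932.
Normal system: [[103.0000, 21.0000]; [21.0000, 6]]·[k, ln C]ᵀ = [-15.2932, 0.1696]ᵀ.
Solving (det = 177.0000): k = -0.53854, ln C = 1.91316.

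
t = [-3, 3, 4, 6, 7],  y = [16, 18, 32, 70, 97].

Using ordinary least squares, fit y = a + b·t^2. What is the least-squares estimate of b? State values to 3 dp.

With design matrix M, MᵀM = [[5, 119]; [119, 4115]] and Mᵀy = [233, 8091]ᵀ.
Δ = 5·4115 − 119² = 6414.
a = (233·4115 − 119·8091)/6414 = -2017/3207; b = (5·8091 − 119·233)/6414 = 6364/3207.

b = 1.984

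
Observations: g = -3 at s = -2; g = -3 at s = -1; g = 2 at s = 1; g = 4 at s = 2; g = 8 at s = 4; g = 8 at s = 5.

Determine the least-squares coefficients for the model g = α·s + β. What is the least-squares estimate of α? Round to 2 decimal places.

α = 1.79

With design matrix M, MᵀM = [[51, 9]; [9, 6]] and Mᵀg = [91, 16]ᵀ.
Δ = 51·6 − 9² = 225.
α = (91·6 − 9·16)/225 = 134/75; β = (51·16 − 9·91)/225 = -1/75.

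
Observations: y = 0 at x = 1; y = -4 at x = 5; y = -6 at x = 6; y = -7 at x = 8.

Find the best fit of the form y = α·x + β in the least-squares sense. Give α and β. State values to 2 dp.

The normal equations are: 126·α + 20·β = -112;  20·α + 4·β = -17.
Δ = 126·4 − 20² = 104.
α = ((-112)·4 − 20·(-17))/104 = -27/26; β = (126·(-17) − 20·(-112))/104 = 49/52.

α = -1.04, β = 0.94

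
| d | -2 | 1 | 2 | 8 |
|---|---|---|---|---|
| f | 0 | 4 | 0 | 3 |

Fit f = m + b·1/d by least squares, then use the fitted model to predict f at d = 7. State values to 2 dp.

Forming AᵀA = [[4, 9/8]; [9/8, 97/64]] and Aᵀf = [7, 35/8]ᵀ gives AᵀA·[m, b]ᵀ = Aᵀf.
det = 4·(97/64) − (9/8)² = 307/64.
m = (7·(97/64) − (9/8)·(35/8))/(307/64) = 364/307; b = (4·(35/8) − (9/8)·7)/(307/64) = 616/307.
At d = 7: f̂ = (364/307)·(1) + (616/307)·(1/7) = 452/307.

f̂ = 1.47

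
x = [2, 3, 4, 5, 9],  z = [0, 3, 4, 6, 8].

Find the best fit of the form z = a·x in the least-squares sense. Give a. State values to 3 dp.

a = 0.941

Entries of MᵀM: Σx·x = 135.
Moment sums: Σx·z = 127.
Normal equations: [[135]]·[a]ᵀ = [127]ᵀ.
Hence a = 127 / 135 ≈ 0.940741.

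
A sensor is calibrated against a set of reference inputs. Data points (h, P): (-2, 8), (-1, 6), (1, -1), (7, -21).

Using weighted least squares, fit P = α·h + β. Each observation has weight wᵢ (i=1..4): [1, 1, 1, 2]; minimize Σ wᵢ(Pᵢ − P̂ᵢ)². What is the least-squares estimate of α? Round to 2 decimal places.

The normal equations are: 104·α + 12·β = -317;  12·α + 5·β = -29.
(Σwᵢ·h·h = 104, Σwᵢ·h = 12, Σwᵢ·1 = 5, Σwᵢ·h·P = -317, Σwᵢ·P = -29.)
Δ = 104·5 − 12² = 376.
α = ((-317)·5 − 12·(-29))/376 = -1237/376; β = (104·(-29) − 12·(-317))/376 = 197/94.

α = -3.29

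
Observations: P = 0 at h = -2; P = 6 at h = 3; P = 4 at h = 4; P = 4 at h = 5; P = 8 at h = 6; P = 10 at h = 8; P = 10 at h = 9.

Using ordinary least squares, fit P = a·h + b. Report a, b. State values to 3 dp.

Sums needed: Σh·h = 235, Σh = 33, Σ1 = 7.
Moment sums: Σh·P = 272, ΣP = 42.
MᵀM·[a, b]ᵀ = MᵀP becomes [[235, 33]; [33, 7]]·[a, b]ᵀ = [272, 42]ᵀ.
Eliminating b: 7·(row 1) − 33·(row 2) gives 556·a = 7·272 − 33·42 = 518, so a = 259/278.
Then b = (42 − 33·(259/278))/7 = 447/278.

a = 0.932, b = 1.608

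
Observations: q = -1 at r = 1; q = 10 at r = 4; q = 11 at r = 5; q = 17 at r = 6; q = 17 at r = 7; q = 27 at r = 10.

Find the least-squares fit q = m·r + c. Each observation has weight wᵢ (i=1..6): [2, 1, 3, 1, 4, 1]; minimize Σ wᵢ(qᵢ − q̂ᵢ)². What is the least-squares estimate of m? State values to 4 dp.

The normal equations are: 425·m + 65·c = 1051;  65·m + 12·c = 153.
(Σwᵢ·r·r = 425, Σwᵢ·r = 65, Σwᵢ·1 = 12, Σwᵢ·r·q = 1051, Σwᵢ·q = 153.)
Δ = 425·12 − 65² = 875.
m = (1051·12 − 65·153)/875 = 381/125; c = (425·153 − 65·1051)/875 = -94/25.

m = 3.0480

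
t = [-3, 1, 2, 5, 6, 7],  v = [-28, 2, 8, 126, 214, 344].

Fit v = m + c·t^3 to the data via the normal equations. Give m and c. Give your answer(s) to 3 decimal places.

Entries of XᵀX: Σ1 = 6, Σt^3 = 666, Σt^3·t^3 = 180724.
Right-hand side: Σv = 666, Σt^3·v = 180788.
Normal equations: [[6, 666]; [666, 180724]]·[m, c]ᵀ = [666, 180788]ᵀ.
Eliminating c: 180724·(row 1) − 666·(row 2) gives 640788·m = 180724·666 − 666·180788 = -42624, so m = -3552/53399.
Then c = (180788 − 666·(-3552/53399))/180724 = 53431/53399.

m = -0.067, c = 1.001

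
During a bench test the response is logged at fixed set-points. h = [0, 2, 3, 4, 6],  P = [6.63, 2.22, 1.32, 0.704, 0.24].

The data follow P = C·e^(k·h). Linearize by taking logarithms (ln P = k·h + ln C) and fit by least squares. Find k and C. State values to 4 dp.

k = -0.5552, C = 6.7088

Let Y = ln P. Fitting Y = k·h + ln C by least squares:
AᵀA = [[65.0000, 15.0000]; [15.0000, 5]], rhs = [-7.5387, 1.1887]ᵀ  (here Σh = 15.0000, Σ(h)² = 65.0000, Σln P = 1.1887, Σh·ln P = -7.5387).
Δ = 65.0000·5 − (15.0000)² = 100.0000; k = (-7.5387·5 − 15.0000·1.1887)/100.0000 = -0.55523, ln C = (65.0000·1.1887 − 15.0000·-7.5387)/100.0000 = 1.90343, so C = exp(1.90343) = 6.70885.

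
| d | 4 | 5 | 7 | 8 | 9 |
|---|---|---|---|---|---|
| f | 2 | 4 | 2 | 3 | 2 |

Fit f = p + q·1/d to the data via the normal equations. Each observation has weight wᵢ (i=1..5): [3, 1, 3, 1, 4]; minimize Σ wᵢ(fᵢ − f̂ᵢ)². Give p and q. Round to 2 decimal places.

From the data, Σwᵢ·1 = 12, Σwᵢ·1/d = 4909/2520, Σwᵢ·1/d·1/d = 2246341/6350400.
For AᵀWf: Σwᵢ·f = 27, Σwᵢ·1/d·f = 11141/2520.
Δ = 12·(2246341/6350400) − (4909/2520)² = 2857811/6350400.
p = (27·(2246341/6350400) − (4909/2520)·(11141/2520))/(2857811/6350400) = 5960038/2857811; q = (12·(11141/2520) − (4909/2520)·27)/(2857811/6350400) = 2895480/2857811.

p = 2.09, q = 1.01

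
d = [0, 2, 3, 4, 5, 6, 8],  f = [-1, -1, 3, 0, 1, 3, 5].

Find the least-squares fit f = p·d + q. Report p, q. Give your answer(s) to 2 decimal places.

Normal-equation sums: Σd·d = 154, Σd = 28, Σ1 = 7.
Right-hand side: Σd·f = 70, Σf = 10.
AᵀA·[p, q]ᵀ = Aᵀf becomes [[154, 28]; [28, 7]]·[p, q]ᵀ = [70, 10]ᵀ.
Eliminating q: 7·(row 1) − 28·(row 2) gives 294·p = 7·70 − 28·10 = 210, so p = 5/7.
Then q = (10 − 28·(5/7))/7 = -10/7.

p = 0.71, q = -1.43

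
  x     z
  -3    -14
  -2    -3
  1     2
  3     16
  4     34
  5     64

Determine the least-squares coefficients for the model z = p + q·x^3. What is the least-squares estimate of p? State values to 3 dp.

The normal equations are: 6·p + 182·q = 99;  182·p + 21244·q = 11012.
(Σ1 = 6, Σx^3 = 182, Σx^3·x^3 = 21244, Σz = 99, Σx^3·z = 11012.)
Δ = 6·21244 − 182² = 94340.
p = (99·21244 − 182·11012)/94340 = 24743/23585; q = (6·11012 − 182·99)/94340 = 24027/47170.

p = 1.049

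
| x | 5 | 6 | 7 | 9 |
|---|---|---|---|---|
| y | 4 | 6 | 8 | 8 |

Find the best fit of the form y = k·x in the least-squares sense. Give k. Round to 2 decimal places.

With design matrix M, MᵀM = [[191]] and Mᵀy = [184]ᵀ.
k = 184/191 = 0.963351.

k = 0.96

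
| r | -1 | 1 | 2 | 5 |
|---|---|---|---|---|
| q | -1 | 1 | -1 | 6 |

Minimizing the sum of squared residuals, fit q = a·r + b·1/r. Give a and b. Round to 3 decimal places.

a = 1.053, b = -0.660

Compute the Gram sums: Σr·r = 31, Σr·1/r = 4, Σ1/r·1/r = 229/100.
For Mᵀq: Σr·q = 30, Σ1/r·q = 27/10.
MᵀM·[a, b]ᵀ = Mᵀq becomes [[31, 4]; [4, 229/100]]·[a, b]ᵀ = [30, 27/10]ᵀ.
Δ = 31·(229/100) − 4² = 5499/100.
a = (30·(229/100) − 4·(27/10))/(5499/100) = 1930/1833; b = (31·(27/10) − 4·30)/(5499/100) = -1210/1833.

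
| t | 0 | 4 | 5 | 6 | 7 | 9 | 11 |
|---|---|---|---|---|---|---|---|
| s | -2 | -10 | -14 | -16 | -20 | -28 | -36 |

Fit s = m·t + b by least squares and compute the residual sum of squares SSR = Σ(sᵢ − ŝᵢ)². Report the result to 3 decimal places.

SSR = 22.684

Compute the Gram sums: Σt·t = 328, Σt = 42, Σ1 = 7.
Moment sums: Σt·s = -994, Σs = -126.
Eliminating b: 7·(row 1) − 42·(row 2) gives 532·m = 7·(-994) − 42·(-126) = -1666, so m = -119/38.
Then b = ((-126) − 42·(-119/38))/7 = 15/19.
Residuals: -53/19, 33/19, 33/38, 2, 43/38, -23/38, -89/38; SSR = 431/19.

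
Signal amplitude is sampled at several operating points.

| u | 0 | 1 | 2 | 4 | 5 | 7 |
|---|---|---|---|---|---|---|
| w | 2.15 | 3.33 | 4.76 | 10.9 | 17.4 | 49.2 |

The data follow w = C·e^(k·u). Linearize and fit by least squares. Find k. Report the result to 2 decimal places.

k = 0.44

Taking logs, ln w = k·u + ln C, so regress ln w on u.
Over the data: Σu = 19.0000, Σ(u)² = 95.0000, Σln w = 12.6698, Σu·ln w = 55.4321.
Normal system: [[95.0000, 19.0000]; [19.0000, 6]]·[k, ln C]ᵀ = [55.4321, 12.6698]ᵀ.
Slope k = (n·Σu·ln w − Σu·Σln w)/(n·Σ(u)² − (Σu)²) = (6·55.4321 − 19.0000·12.6698)/209.0000 = 0.43955; ln C = (Σln w − k·Σu)/n = 0.71972.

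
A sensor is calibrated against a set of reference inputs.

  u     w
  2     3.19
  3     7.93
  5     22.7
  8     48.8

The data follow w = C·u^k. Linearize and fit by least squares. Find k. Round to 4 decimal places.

Taking logs, ln w = k·ln u + ln C, so regress ln w on ln u.
Σln u = 5.4806, Σ(ln u)² = 8.6018, Σln w = 10.2408, Σln u·ln w = 16.1885.
Equations: 8.6018·k + 5.4806·ln C = 16.1885;  5.4806·k + 4·ln C = 10.2408.
Solving (det = 4.3697): k = 1.97450, ln C = -0.14519.

k = 1.9745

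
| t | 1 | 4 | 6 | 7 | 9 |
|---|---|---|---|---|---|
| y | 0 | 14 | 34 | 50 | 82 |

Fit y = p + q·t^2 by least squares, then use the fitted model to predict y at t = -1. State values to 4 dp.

ŷ = -0.8572

Sums needed: Σ1 = 5, Σt^2 = 183, Σt^2·t^2 = 10515.
Moment sums: Σy = 180, Σt^2·y = 10540.
AᵀA·[p, q]ᵀ = Aᵀy becomes [[5, 183]; [183, 10515]]·[p, q]ᵀ = [180, 10540]ᵀ.
Determinant 5·10515 − 183² = 19086.
p = (180·10515 − 183·10540)/19086 = -6020/3181; q = (5·10540 − 183·180)/19086 = 9880/9543.
At t = -1: ŷ = (-6020/3181)·(1) + (9880/9543)·(1) = -8180/9543.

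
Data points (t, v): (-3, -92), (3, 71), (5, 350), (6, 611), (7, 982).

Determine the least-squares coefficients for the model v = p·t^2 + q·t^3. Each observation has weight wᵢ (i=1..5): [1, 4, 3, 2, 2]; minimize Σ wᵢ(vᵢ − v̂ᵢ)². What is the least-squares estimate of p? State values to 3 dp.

p = -1.168

Forming AᵀWA = [[9674, 59270]; [59270, 379130]] and AᵀWv = [168206, 1079006]ᵀ gives AᵀWA·[p, q]ᵀ = AᵀWv.
Eliminating q: 379130·(row 1) − 59270·(row 2) gives 154770720·p = 379130·168206 − 59270·1079006 = -180744840, so p = -1506207/1289756.
Then q = (1079006 − 59270·(-1506207/1289756))/379130 = 19530601/6448780.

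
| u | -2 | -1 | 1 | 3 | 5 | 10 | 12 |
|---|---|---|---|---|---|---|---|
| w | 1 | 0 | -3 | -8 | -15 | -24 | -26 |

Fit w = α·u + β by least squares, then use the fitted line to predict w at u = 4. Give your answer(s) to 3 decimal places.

Forming MᵀM = [[284, 28]; [28, 7]] and Mᵀw = [-656, -75]ᵀ gives MᵀM·[α, β]ᵀ = Mᵀw.
Eliminating β: 7·(row 1) − 28·(row 2) gives 1204·α = 7·(-656) − 28·(-75) = -2492, so α = -89/43.
Then β = ((-75) − 28·(-89/43))/7 = -733/301.
At u = 4: ŵ = (-89/43)·(4) + (-733/301)·(1) = -75/7.

ŵ = -10.714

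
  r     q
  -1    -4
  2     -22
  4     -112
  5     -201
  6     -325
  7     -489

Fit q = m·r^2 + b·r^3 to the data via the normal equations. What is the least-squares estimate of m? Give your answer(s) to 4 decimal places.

m = -3.1993

The normal system XᵀX·[m, b]ᵀ = Xᵀq is [[4595, 28763]; [28763, 184091]]·[m, b]ᵀ = [-42570, -270392]ᵀ.
Determinant 4595·184091 − 28763² = 18587976.
m = ((-42570)·184091 − 28763·(-270392))/18587976 = -29734387/9293988; b = (4595·(-270392) − 28763·(-42570))/18587976 = -9005165/9293988.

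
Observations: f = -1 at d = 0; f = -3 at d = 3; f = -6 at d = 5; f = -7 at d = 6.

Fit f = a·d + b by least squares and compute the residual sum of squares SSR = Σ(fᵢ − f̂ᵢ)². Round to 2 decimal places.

SSR = 0.74

Entries of AᵀA: Σd·d = 70, Σd = 14, Σ1 = 4.
Right-hand side: Σd·f = -81, Σf = -17.
AᵀA·[a, b]ᵀ = Aᵀf becomes [[70, 14]; [14, 4]]·[a, b]ᵀ = [-81, -17]ᵀ.
Determinant 70·4 − 14² = 84.
a = ((-81)·4 − 14·(-17))/84 = -43/42; b = (70·(-17) − 14·(-81))/84 = -2/3.
Residuals: -1/3, 31/42, -3/14, -4/21; SSR = 31/42.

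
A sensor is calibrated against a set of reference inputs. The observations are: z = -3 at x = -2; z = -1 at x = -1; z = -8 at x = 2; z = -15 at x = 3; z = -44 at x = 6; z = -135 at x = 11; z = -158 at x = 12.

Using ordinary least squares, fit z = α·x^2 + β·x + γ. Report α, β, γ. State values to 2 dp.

Setting ∂/∂α … = 0 gives: 36787·α + 3301·β + 319·γ = -40851;  3301·α + 319·β + 31·γ = -3699;  319·α + 31·β + 7·γ = -364.
Solving the 3×3 system (Gaussian elimination) gives α = -546095/557046, β = -722957/557046, γ = -439198/278523.

α = -0.98, β = -1.30, γ = -1.58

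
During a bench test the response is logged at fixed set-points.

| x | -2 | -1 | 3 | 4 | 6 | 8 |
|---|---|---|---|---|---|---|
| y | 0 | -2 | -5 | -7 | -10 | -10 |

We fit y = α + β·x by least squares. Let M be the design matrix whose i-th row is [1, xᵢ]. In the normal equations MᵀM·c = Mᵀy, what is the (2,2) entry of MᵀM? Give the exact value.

130

Row 2 ↔ basis x, column 2 ↔ basis x, so (MᵀM)_{2,2} = Σᵢ (x)·(x) = (-2)·(-2) + (-1)·(-1) + (3)·(3) + (4)·(4) + (6)·(6) + (8)·(8) = 130.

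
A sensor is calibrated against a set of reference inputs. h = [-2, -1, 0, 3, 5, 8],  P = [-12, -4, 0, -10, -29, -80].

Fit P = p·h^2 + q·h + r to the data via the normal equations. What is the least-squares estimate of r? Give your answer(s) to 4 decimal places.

Forming MᵀM = [[4819, 655, 103]; [655, 103, 13]; [103, 13, 6]] and MᵀP = [-5987, -787, -135]ᵀ gives MᵀM·[p, q, r]ᵀ = MᵀP.
Inverting the 3×3 Gram matrix, [p, q, r]ᵀ = [-91589/62736, 113963/62736, -14367/10456]ᵀ.

r = -1.3740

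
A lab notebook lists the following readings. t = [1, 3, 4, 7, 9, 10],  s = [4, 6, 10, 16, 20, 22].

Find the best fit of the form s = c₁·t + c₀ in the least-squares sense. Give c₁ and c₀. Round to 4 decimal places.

Forming AᵀA = [[256, 34]; [34, 6]] and Aᵀs = [574, 78]ᵀ gives AᵀA·[c₁, c₀]ᵀ = Aᵀs.
Eliminating c₀: 6·(row 1) − 34·(row 2) gives 380·c₁ = 6·574 − 34·78 = 792, so c₁ = 198/95.
Then c₀ = (78 − 34·(198/95))/6 = 113/95.

c₁ = 2.0842, c₀ = 1.1895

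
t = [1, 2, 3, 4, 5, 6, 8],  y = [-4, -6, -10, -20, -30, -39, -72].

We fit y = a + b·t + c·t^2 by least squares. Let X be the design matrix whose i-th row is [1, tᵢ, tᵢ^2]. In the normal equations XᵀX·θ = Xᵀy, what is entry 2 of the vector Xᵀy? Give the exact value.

-1086

Entry 2 ↔ basis t, so (Xᵀy)_{2} = Σᵢ (t)·yᵢ = (1)·(-4) + (2)·(-6) + (3)·(-10) + (4)·(-20) + (5)·(-30) + (6)·(-39) + (8)·(-72) = -1086.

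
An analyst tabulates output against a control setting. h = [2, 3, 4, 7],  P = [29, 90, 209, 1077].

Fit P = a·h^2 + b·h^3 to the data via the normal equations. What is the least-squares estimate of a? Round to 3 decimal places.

The normal equations are: 2754·a + 18106·b = 57043;  18106·a + 122538·b = 385449.
(Σh^2·h^2 = 2754, Σh^2·h^3 = 18106, Σh^3·h^3 = 122538, Σh^2·P = 57043, Σh^3·P = 385449.)
Eliminating b: 122538·(row 1) − 18106·(row 2) gives 9642416·a = 122538·57043 − 18106·385449 = 10995540, so a = 2748885/2410604.
Then b = (385449 − 18106·(2748885/2410604))/122538 = 7176497/2410604.

a = 1.140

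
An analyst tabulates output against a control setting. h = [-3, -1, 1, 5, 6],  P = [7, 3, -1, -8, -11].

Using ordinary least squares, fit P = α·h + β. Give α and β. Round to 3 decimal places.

α = -1.943, β = 1.108

The normal equations are: 72·α + 8·β = -131;  8·α + 5·β = -10.
(Σh·h = 72, Σh = 8, Σ1 = 5, Σh·P = -131, ΣP = -10.)
Determinant 72·5 − 8² = 296.
α = ((-131)·5 − 8·(-10))/296 = -575/296; β = (72·(-10) − 8·(-131))/296 = 41/37.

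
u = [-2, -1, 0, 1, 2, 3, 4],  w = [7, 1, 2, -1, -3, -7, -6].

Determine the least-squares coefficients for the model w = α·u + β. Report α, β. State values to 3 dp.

Entries of AᵀA: Σu·u = 35, Σu = 7, Σ1 = 7.
And Σu·w = -67, Σw = -7.
So AᵀA·[α, β]ᵀ = Aᵀw: [[35, 7]; [7, 7]]·[α, β]ᵀ = [-67, -7]ᵀ.
Eliminating β: 7·(row 1) − 7·(row 2) gives 196·α = 7·(-67) − 7·(-7) = -420, so α = -15/7.
Then β = ((-7) − 7·(-15/7))/7 = 8/7.

α = -2.143, β = 1.143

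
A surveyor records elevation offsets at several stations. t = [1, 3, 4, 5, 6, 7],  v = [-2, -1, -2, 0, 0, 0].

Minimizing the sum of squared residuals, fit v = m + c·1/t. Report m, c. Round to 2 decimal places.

m = -0.12, c = -2.05

Sums needed: Σ1 = 6, Σ1/t = 293/140, Σ1/t·1/t = 222581/176400.
For Aᵀv: Σv = -5, Σ1/t·v = -17/6.
Normal equations: [[6, 293/140]; [293/140, 222581/176400]]·[m, c]ᵀ = [-5, -17/6]ᵀ.
Eliminating c: (222581/176400)·(row 1) − (293/140)·(row 2) gives (37523/11760)·m = (222581/176400)·(-5) − (293/140)·(-17/6) = -13379/35280, so m = -13379/112569.
Then c = ((-17/6) − (293/140)·(-13379/112569))/(222581/176400) = -76860/37523.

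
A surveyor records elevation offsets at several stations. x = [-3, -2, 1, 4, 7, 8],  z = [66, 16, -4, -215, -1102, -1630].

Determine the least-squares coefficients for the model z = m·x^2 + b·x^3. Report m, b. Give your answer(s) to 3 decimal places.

m = -1.592, b = -2.984

Entries of MᵀM: Σx^2·x^2 = 6851, Σx^2·x^3 = 50325, Σx^3·x^3 = 384683.
And Σx^2·z = -161104, Σx^3·z = -1228220.
So MᵀM·[m, b]ᵀ = Mᵀz: [[6851, 50325]; [50325, 384683]]·[m, b]ᵀ = [-161104, -1228220]ᵀ.
Δ = 6851·384683 − 50325² = 102857608.
m = ((-161104)·384683 − 50325·(-1228220))/102857608 = -40949633/25714402; b = (6851·(-1228220) − 50325·(-161104))/102857608 = -76744105/25714402.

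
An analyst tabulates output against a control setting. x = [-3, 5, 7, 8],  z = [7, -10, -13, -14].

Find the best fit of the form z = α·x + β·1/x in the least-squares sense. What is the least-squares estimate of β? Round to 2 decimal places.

From the data, Σx·x = 147, Σx·1/x = 4, Σ1/x·1/x = 132049/705600.
For Aᵀz: Σx·z = -274, Σ1/x·z = -667/84.
AᵀA·[α, β]ᵀ = Aᵀz becomes [[147, 4]; [4, 132049/705600]]·[α, β]ᵀ = [-274, -667/84]ᵀ.
Δ = 147·(132049/705600) − 4² = 55249/4800.
α = ((-274)·(132049/705600) − 4·(-667/84))/(55249/4800) = -13770226/8121603; β = (147·(-667/84) − 4·(-274))/(55249/4800) = -342000/55249.

β = -6.19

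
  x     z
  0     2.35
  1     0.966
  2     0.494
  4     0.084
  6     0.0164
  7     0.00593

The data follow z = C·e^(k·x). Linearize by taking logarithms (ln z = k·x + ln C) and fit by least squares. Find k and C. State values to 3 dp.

k = -0.845, C = 2.420

With ln zᵢ as the transformed response and xᵢ as the regressor:
Sums: Σx = 20.0000, Σ(x)² = 106.0000, Σln z = -11.6005, Σx·ln z = -71.9097.
Normal system: [[106.0000, 20.0000]; [20.0000, 6]]·[k, ln C]ᵀ = [-71.9097, -11.6005]ᵀ.
Slope k = (n·Σx·ln z − Σx·Σln z)/(n·Σ(x)² − (Σx)²) = (6·-71.9097 − 20.0000·-11.6005)/236.0000 = -0.84512; ln C = (Σln z − k·Σx)/n = 0.88363, so C = exp(0.88363) = 2.41968.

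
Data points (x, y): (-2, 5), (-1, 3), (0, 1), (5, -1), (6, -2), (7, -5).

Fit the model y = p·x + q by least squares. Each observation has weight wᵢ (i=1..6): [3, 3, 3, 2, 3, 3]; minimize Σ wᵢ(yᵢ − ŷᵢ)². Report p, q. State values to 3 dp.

Sums needed: Σwᵢ·x·x = 320, Σwᵢ·x = 40, Σwᵢ·1 = 17.
And Σwᵢ·x·y = -190, Σwᵢ·y = 4.
AᵀWA·[p, q]ᵀ = AᵀWy becomes [[320, 40]; [40, 17]]·[p, q]ᵀ = [-190, 4]ᵀ.
Eliminating q: 17·(row 1) − 40·(row 2) gives 3840·p = 17·(-190) − 40·4 = -3390, so p = -113/128.
Then q = (4 − 40·(-113/128))/17 = 37/16.

p = -0.883, q = 2.313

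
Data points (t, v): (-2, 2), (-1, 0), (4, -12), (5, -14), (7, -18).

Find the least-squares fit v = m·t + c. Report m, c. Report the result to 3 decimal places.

m = -2.268, c = -2.503

Sums needed: Σt·t = 95, Σt = 13, Σ1 = 5.
Moment sums: Σt·v = -248, Σv = -42.
det = 95·5 − 13² = 306.
m = ((-248)·5 − 13·(-42))/306 = -347/153; c = (95·(-42) − 13·(-248))/306 = -383/153.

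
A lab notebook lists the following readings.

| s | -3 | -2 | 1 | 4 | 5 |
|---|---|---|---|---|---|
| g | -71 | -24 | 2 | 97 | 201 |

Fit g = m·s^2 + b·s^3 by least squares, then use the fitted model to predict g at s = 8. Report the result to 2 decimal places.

ĝ = 897.31

Entries of AᵀA: Σs^2·s^2 = 979, Σs^2·s^3 = 3875, Σs^3·s^3 = 20515.
And Σs^2·g = 5844, Σs^3·g = 33444.
Normal equations: [[979, 3875]; [3875, 20515]]·[m, b]ᵀ = [5844, 33444]ᵀ.
det = 979·20515 − 3875² = 5068560.
m = (5844·20515 − 3875·33444)/5068560 = -40441/21119; b = (979·33444 − 3875·5844)/5068560 = 210337/105595.
At s = 8: ĝ = (-40441/21119)·(64) + (210337/105595)·(512) = 94751424/105595.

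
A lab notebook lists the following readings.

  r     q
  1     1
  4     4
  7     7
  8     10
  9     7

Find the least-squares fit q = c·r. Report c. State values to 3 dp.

c = 0.991

The normal system MᵀM·[c]ᵀ = Mᵀq is [[211]]·[c]ᵀ = [209]ᵀ.
Hence c = 209 / 211 ≈ 0.990521.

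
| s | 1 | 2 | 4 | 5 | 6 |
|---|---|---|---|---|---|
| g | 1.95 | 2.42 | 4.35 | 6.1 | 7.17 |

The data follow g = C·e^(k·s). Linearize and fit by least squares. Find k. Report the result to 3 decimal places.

With ln gᵢ as the transformed response and sᵢ as the regressor:
Σs = 18.0000, Σ(s)² = 82.0000, Σln g = 6.8000, Σs·ln g = 29.1769.
Equations: 82.0000·k + 18.0000·ln C = 29.1769;  18.0000·k + 5·ln C = 6.8000.
Slope k = (n·Σs·ln g − Σs·Σln g)/(n·Σ(s)² − (Σs)²) = (5·29.1769 − 18.0000·6.8000)/86.0000 = 0.27309; ln C = (Σln g − k·Σs)/n = 0.37689.

k = 0.273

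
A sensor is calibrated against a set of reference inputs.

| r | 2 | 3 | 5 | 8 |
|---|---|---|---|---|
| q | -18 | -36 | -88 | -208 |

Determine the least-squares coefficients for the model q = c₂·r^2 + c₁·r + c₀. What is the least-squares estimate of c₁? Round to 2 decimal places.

Entries of XᵀX: Σr^2·r^2 = 4818, Σr^2·r = 672, Σr^2 = 102, Σr·r = 102, Σr = 18, Σ1 = 4.
Right-hand side: Σr^2·q = -15908, Σr·q = -2248, Σq = -350.
Inverting the 3×3 Gram matrix, [c₂, c₁, c₀]ᵀ = [-61/22, -259/66, 19/22]ᵀ.

c₁ = -3.92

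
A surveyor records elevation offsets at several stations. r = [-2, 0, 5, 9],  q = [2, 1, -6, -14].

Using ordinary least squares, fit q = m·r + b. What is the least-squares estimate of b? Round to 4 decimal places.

Sums needed: Σr·r = 110, Σr = 12, Σ1 = 4.
Moment sums: Σr·q = -160, Σq = -17.
So AᵀA·[m, b]ᵀ = Aᵀq: [[110, 12]; [12, 4]]·[m, b]ᵀ = [-160, -17]ᵀ.
Δ = 110·4 − 12² = 296.
m = ((-160)·4 − 12·(-17))/296 = -109/74; b = (110·(-17) − 12·(-160))/296 = 25/148.

b = 0.1689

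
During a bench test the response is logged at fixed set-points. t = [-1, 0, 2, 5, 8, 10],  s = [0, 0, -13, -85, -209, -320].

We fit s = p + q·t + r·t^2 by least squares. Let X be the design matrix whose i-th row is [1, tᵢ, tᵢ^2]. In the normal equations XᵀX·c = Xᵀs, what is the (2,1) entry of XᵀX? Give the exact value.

Row 2 ↔ basis t, column 1 ↔ basis 1, so (XᵀX)_{2,1} = Σᵢ t = (-1)·(1) + (0)·(1) + (2)·(1) + (5)·(1) + (8)·(1) + (10)·(1) = 24.

24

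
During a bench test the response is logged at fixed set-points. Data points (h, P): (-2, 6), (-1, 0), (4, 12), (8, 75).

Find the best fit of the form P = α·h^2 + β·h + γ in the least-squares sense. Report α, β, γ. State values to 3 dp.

α = 1.474, β = -1.961, γ = -3.653

The normal system MᵀM·[α, β, γ]ᵀ = MᵀP is [[4369, 567, 85]; [567, 85, 9]; [85, 9, 4]]·[α, β, γ]ᵀ = [5016, 636, 93]ᵀ.
Inverting the 3×3 Gram matrix, [α, β, γ]ᵀ = [1621/1100, -2157/1100, -2009/550]ᵀ.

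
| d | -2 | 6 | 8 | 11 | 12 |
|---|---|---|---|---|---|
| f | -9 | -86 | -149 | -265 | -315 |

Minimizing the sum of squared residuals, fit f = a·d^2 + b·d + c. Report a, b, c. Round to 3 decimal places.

Setting ∂/∂a … = 0 gives: 40785·a + 3779·b + 369·c = -90093;  3779·a + 369·b + 35·c = -8385;  369·a + 35·b + 5·c = -824.
(Σd^2·d^2 = 40785, Σd^2·d = 3779, Σd^2 = 369, Σd·d = 369, Σd = 35, Σ1 = 5, Σd^2·f = -90093, Σd·f = -8385, Σf = -824.)
Row-reducing yields a = -78283/39083, b = -279153/156332, c = -700301/156332.

a = -2.003, b = -1.786, c = -4.480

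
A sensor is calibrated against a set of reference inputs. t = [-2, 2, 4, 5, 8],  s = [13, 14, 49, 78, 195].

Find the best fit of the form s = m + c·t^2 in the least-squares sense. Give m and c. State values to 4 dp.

Normal-equation sums: Σ1 = 5, Σt^2 = 113, Σt^2·t^2 = 5009.
And Σs = 349, Σt^2·s = 15322.
MᵀM·[m, c]ᵀ = Mᵀs becomes [[5, 113]; [113, 5009]]·[m, c]ᵀ = [349, 15322]ᵀ.
Δ = 5·5009 − 113² = 12276.
m = (349·5009 − 113·15322)/12276 = 5585/4092; c = (5·15322 − 113·349)/12276 = 12391/4092.

m = 1.3649, c = 3.0281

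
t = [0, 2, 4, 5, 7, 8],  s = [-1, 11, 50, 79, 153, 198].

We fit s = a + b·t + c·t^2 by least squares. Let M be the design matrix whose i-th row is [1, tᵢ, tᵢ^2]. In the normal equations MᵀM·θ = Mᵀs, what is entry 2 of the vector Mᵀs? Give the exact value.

3272

Entry 2 ↔ basis t, so (Mᵀs)_{2} = Σᵢ (t)·sᵢ = (0)·(-1) + (2)·(11) + (4)·(50) + (5)·(79) + (7)·(153) + (8)·(198) = 3272.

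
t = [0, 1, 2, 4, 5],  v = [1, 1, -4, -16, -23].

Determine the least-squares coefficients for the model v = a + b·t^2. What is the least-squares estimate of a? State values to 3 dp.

a = 0.884

Entries of XᵀX: Σ1 = 5, Σt^2 = 46, Σt^2·t^2 = 898.
Moment sums: Σv = -41, Σt^2·v = -846.
Normal equations: [[5, 46]; [46, 898]]·[a, b]ᵀ = [-41, -846]ᵀ.
det = 5·898 − 46² = 2374.
a = ((-41)·898 − 46·(-846))/2374 = 1049/1187; b = (5·(-846) − 46·(-41))/2374 = -1172/1187.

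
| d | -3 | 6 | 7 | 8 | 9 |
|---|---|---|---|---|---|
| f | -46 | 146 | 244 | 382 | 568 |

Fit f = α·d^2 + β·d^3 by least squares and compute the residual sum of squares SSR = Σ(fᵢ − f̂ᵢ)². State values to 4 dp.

Sums needed: Σd^2·d^2 = 14435, Σd^2·d^3 = 116157, Σd^3·d^3 = 958619.
Moment sums: Σd^2·f = 87254, Σd^3·f = 726126.
So XᵀX·[α, β]ᵀ = Xᵀf: [[14435, 116157]; [116157, 958619]]·[α, β]ᵀ = [87254, 726126]ᵀ.
Determinant 14435·958619 − 116157² = 345216616.
α = (87254·958619 − 116157·726126)/345216616 = -175318889/86304154; β = (14435·726126 − 116157·87254)/345216616 = 86616483/86304154.
Residuals: -26738021/43152077, 101363080/43152077, -30307266/43152077, -79521786/43152077, 39086687/43152077; SSR = 457901706/43152077.

SSR = 10.6113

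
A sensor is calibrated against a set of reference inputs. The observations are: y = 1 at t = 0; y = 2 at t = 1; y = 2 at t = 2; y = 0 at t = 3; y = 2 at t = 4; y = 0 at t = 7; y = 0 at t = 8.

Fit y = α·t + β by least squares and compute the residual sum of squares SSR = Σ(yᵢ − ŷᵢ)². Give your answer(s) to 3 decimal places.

From the data, Σt·t = 143, Σt = 25, Σ1 = 7.
Right-hand side: Σt·y = 14, Σy = 7.
Eliminating β: 7·(row 1) − 25·(row 2) gives 376·α = 7·14 − 25·7 = -77, so α = -77/376.
Then β = (7 − 25·(-77/376))/7 = 651/376.
Residuals: -275/376, 89/188, 255/376, -105/94, 409/376, -14/47, -35/376; SSR = 1409/376.

SSR = 3.747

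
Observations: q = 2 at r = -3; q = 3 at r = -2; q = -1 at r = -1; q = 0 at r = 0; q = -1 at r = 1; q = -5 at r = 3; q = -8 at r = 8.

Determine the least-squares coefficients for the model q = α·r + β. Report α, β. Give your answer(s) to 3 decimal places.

α = -0.995, β = -0.576

Entries of AᵀA: Σr·r = 88, Σr = 6, Σ1 = 7.
Moment sums: Σr·q = -91, Σq = -10.
So AᵀA·[α, β]ᵀ = Aᵀq: [[88, 6]; [6, 7]]·[α, β]ᵀ = [-91, -10]ᵀ.
det = 88·7 − 6² = 580.
α = ((-91)·7 − 6·(-10))/580 = -577/580; β = (88·(-10) − 6·(-91))/580 = -167/290.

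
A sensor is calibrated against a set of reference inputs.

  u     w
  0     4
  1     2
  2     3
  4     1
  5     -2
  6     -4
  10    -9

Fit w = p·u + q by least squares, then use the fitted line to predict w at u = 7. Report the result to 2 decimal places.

Sums needed: Σu·u = 182, Σu = 28, Σ1 = 7.
For Xᵀw: Σu·w = -112, Σw = -5.
So XᵀX·[p, q]ᵀ = Xᵀw: [[182, 28]; [28, 7]]·[p, q]ᵀ = [-112, -5]ᵀ.
Eliminating q: 7·(row 1) − 28·(row 2) gives 490·p = 7·(-112) − 28·(-5) = -644, so p = -46/35.
Then q = ((-5) − 28·(-46/35))/7 = 159/35.
At u = 7: ŵ = (-46/35)·(7) + (159/35)·(1) = -163/35.

ŵ = -4.66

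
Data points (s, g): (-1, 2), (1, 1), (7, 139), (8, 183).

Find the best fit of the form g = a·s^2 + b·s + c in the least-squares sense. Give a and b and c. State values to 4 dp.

With design matrix X, XᵀX = [[6499, 855, 115]; [855, 115, 15]; [115, 15, 4]] and Xᵀg = [18526, 2436, 325]ᵀ.
Row-reducing yields a = 1051/356, b = -1023/1780, c = -131/89.

a = 2.9522, b = -0.5747, c = -1.4719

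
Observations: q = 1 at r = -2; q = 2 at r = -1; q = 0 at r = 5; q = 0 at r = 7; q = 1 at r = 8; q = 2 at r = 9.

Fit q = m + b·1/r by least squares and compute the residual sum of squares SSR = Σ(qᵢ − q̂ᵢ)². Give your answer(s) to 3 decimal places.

SSR = 2.732

The normal equations are: 6·m + (-2321/2520)·b = 6;  (-2321/2520)·m + (8499241/6350400)·b = -155/72.
det = 6·(8499241/6350400) − (-2321/2520)² = 9121681/1270080.
m = (6·(8499241/6350400) − (-2321/2520)·(-155/72))/(9121681/1270080) = 38404021/45608405; b = (6·(-155/72) − (-2321/2520)·6)/(9121681/1270080) = -9386496/9121681.
Residuals: -16261856/45608405, 5880309/45608405, -5803505/9121681, -31699381/45608405, 13070944/45608405, 58027509/45608405; SSR = 124624724/45608405.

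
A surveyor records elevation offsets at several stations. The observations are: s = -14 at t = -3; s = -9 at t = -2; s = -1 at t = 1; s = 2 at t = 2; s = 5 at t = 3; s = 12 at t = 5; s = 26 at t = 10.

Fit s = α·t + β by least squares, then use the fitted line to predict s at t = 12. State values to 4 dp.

Entries of AᵀA: Σt·t = 152, Σt = 16, Σ1 = 7.
And Σt·s = 398, Σs = 21.
Δ = 152·7 − 16² = 808.
α = (398·7 − 16·21)/808 = 1225/404; β = (152·21 − 16·398)/808 = -397/101.
At t = 12: ŝ = (1225/404)·(12) + (-397/101)·(1) = 3278/101.

ŝ = 32.4554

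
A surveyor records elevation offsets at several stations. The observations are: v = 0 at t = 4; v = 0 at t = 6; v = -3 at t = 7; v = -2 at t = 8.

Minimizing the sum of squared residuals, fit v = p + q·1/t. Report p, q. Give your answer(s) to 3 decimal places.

Normal-equation sums: Σ1 = 4, Σ1/t = 115/168, Σ1/t·1/t = 3565/28224.
Moment sums: Σv = -5, Σ1/t·v = -19/28.
AᵀA·[p, q]ᵀ = Aᵀv becomes [[4, 115/168]; [115/168, 3565/28224]]·[p, q]ᵀ = [-5, -19/28]ᵀ.
Eliminating q: (3565/28224)·(row 1) − (115/168)·(row 2) gives (115/3136)·p = (3565/28224)·(-5) − (115/168)·(-19/28) = -4715/28224, so p = -41/9.
Then q = ((-19/28) − (115/168)·(-41/9))/(3565/28224) = 6664/345.

p = -4.556, q = 19.316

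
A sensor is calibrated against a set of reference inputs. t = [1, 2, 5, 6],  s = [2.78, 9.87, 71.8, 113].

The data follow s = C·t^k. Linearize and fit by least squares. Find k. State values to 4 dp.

Taking logs, ln s = k·ln t + ln C, so regress ln s on ln t.
Σln t = 4.0943, Σ(ln t)² = 6.2811, Σln s = 12.3132, Σln t·ln s = 16.9359.
Equations: 6.2811·k + 4.0943·ln C = 16.9359;  4.0943·k + 4·ln C = 12.3132.
Δ = 6.2811·4 − (4.0943)² = 8.3609; k = (16.9359·4 − 4.0943·12.3132)/8.3609 = 2.07260, ln C = (6.2811·12.3132 − 4.0943·16.9359)/8.3609 = 0.95682.

k = 2.0726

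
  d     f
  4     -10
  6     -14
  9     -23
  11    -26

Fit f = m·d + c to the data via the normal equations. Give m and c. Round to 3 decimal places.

With design matrix X, XᵀX = [[254, 30]; [30, 4]] and Xᵀf = [-617, -73]ᵀ.
det = 254·4 − 30² = 116.
m = ((-617)·4 − 30·(-73))/116 = -139/58; c = (254·(-73) − 30·(-617))/116 = -8/29.

m = -2.397, c = -0.276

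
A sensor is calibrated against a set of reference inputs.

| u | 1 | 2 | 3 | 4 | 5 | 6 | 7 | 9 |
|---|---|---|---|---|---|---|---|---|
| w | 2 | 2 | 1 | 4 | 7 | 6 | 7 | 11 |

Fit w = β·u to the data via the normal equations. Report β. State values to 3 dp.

β = 1.104

Forming MᵀM = [[221]] and Mᵀw = [244]ᵀ gives MᵀM·[β]ᵀ = Mᵀw.
Hence β = 244 / 221 ≈ 1.10407.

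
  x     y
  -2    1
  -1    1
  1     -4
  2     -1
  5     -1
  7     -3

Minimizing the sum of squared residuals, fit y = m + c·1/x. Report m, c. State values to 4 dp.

The normal equations are: 6·m + (12/35)·c = -7;  (12/35)·m + (6273/2450)·c = -232/35.
Eliminating c: (6273/2450)·(row 1) − (12/35)·(row 2) gives (747/49)·m = (6273/2450)·(-7) − (12/35)·(-232/35) = -38343/2450, so m = -12781/12450.
Then c = ((-232/35) − (12/35)·(-12781/12450))/(6273/2450) = -3052/1245.

m = -1.0266, c = -2.4514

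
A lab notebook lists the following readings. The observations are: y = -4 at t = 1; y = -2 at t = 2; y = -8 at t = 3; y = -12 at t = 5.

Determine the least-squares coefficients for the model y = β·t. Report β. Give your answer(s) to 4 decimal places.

Entries of MᵀM: Σt·t = 39.
And Σt·y = -92.
Hence β = -92 / 39 ≈ -2.35897.

β = -2.3590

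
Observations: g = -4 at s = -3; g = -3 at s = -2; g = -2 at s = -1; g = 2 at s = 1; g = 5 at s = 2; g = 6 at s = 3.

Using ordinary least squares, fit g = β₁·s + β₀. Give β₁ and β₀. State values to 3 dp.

Sums needed: Σs·s = 28, Σs = 0, Σ1 = 6.
And Σs·g = 50, Σg = 4.
MᵀM·[β₁, β₀]ᵀ = Mᵀg becomes [[28, 0]; [0, 6]]·[β₁, β₀]ᵀ = [50, 4]ᵀ.
Δ = 28·6 − 0² = 168.
β₁ = (50·6 − 0·4)/168 = 25/14; β₀ = (28·4 − 0·50)/168 = 2/3.

β₁ = 1.786, β₀ = 0.667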